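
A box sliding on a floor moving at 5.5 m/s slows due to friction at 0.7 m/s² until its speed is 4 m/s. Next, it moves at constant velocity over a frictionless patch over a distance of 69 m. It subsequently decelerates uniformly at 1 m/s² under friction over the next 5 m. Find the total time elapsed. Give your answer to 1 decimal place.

20.9 s

Phase 1 (decelerating): v₀ = 5.50 m/s, a = -0.7 m/s².
v = v₀ + at → t = (4 − 5.50) / -0.7 = 2.14 s
v² = v₀² + 2aΔx → Δx = (4² − 5.50²)/(2·-0.7) = 10.2 m

Phase 2 (constant speed): v₀ = 4.00 m/s, a = 0 m/s².
Constant speed: t = d/v = 69/4.00 = 17.2 s

Phase 3 (decelerating): v₀ = 4.00 m/s, a = -1 m/s².
v² = v₀² + 2aΔx = 4.00² + 2·-1·5 = 6.00 → v = 2.45 m/s
t = (v − v₀)/a = (2.45 − 4.00)/-1 = 1.55 s
Total time = 2.14 + 17.2 + 1.55 = 20.9 s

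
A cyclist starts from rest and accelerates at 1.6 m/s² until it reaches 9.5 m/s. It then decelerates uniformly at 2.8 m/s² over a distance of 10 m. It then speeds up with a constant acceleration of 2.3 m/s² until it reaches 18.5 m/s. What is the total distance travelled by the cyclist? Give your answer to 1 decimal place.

105.2 m

Phase 1 (accelerating): v₀ = 0 m/s, a = 1.6 m/s².
v = v₀ + at → t = (9.5 − 0) / 1.6 = 5.94 s
v² = v₀² + 2aΔx → Δx = (9.5² − 0²)/(2·1.6) = 28.2 m

Phase 2 (decelerating): v₀ = 9.50 m/s, a = -2.8 m/s².
v² = v₀² + 2aΔx = 9.50² + 2·-2.8·10 = 34.2 → v = 5.85 m/s
t = (v − v₀)/a = (5.85 − 9.50)/-2.8 = 1.30 s

Phase 3 (accelerating): v₀ = 5.85 m/s, a = 2.3 m/s².
v = v₀ + at → t = (18.5 − 5.85) / 2.3 = 5.50 s
v² = v₀² + 2aΔx → Δx = (18.5² − 5.85²)/(2·2.3) = 67.0 m
Total distance = 28.2 + 10.0 + 67.0 = 105 m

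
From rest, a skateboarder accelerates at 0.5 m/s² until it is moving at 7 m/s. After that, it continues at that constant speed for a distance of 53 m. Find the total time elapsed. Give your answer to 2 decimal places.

Phase 1 (accelerating): v₀ = 0 m/s, a = 0.5 m/s².
v = v₀ + at → t = (7 − 0) / 0.5 = 14.0 s
v² = v₀² + 2aΔx → Δx = (7² − 0²)/(2·0.5) = 49.0 m

Phase 2 (constant speed): v₀ = 7.00 m/s, a = 0 m/s².
Constant speed: t = d/v = 53/7.00 = 7.57 s
Total time = 14.0 + 7.57 = 21.6 s

21.57 s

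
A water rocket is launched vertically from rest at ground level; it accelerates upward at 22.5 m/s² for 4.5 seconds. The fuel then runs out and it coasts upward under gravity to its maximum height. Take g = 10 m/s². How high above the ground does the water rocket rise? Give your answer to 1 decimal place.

Phase 1 (powered ascent): v₀ = 0 m/s, a = 22.5 m/s².
v = v₀ + at = 0 + (22.5)(4.5) = 101 m/s
Δx = v₀t + ½at² = 0·4.5 + 0.5·22.5·4.5² = 228 m

Phase 2 (coasting upward): v₀ = 101 m/s, a = -10 m/s².
v = v₀ + at → t = (0 − 101) / -10 = 10.1 s
v² = v₀² + 2aΔx → Δx = (0² − 101²)/(2·-10) = 513 m
Maximum height = 228 + 513 = 740 m

740.4 m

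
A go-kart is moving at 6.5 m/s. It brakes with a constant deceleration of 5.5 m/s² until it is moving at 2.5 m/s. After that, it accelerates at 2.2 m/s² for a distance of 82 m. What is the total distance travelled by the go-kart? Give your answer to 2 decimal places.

85.27 m

Phase 1 (decelerating): v₀ = 6.50 m/s, a = -5.5 m/s².
v = v₀ + at → t = (2.5 − 6.50) / -5.5 = 0.727 s
v² = v₀² + 2aΔx → Δx = (2.5² − 6.50²)/(2·-5.5) = 3.27 m

Phase 2 (accelerating): v₀ = 2.50 m/s, a = 2.2 m/s².
v² = v₀² + 2aΔx = 2.50² + 2·2.2·82 = 367 → v = 19.2 m/s
t = (v − v₀)/a = (19.2 − 2.50)/2.2 = 7.57 s
Total distance = 3.27 + 82.0 = 85.3 m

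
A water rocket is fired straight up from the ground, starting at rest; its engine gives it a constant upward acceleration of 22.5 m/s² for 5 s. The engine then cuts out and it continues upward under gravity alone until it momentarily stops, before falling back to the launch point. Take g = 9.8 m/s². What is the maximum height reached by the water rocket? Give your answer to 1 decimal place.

Phase 1 (powered ascent): v₀ = 0 m/s, a = 22.5 m/s².
v = v₀ + at = 0 + (22.5)(5) = 112 m/s
Δx = v₀t + ½at² = 0·5 + 0.5·22.5·5² = 281 m

Phase 2 (coasting upward): v₀ = 112 m/s, a = -9.8 m/s².
v = v₀ + at → t = (0 − 112) / -9.8 = 11.5 s
v² = v₀² + 2aΔx → Δx = (0² − 112²)/(2·-9.8) = 646 m
Maximum height = 281 + 646 = 927 m

927.0 m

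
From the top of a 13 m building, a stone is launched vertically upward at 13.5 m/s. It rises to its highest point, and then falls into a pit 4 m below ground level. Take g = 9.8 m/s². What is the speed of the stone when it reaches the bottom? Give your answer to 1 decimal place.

Phase 1 (rising): v₀ = 13.5 m/s, a = -9.8 m/s².
v = v₀ + at → t = (0 − 13.5) / -9.8 = 1.38 s
v² = v₀² + 2aΔx → Δx = (0² − 13.5²)/(2·-9.8) = 9.30 m

Phase 2 (falling): v₀ = 0 m/s, a = -9.8 m/s².
Falls 26.3 m from rest: t = √(2·26.3/9.8) = 2.32 s; v = g·t = 22.7 m/s.
Final speed = 22.7 m/s

22.7 m/s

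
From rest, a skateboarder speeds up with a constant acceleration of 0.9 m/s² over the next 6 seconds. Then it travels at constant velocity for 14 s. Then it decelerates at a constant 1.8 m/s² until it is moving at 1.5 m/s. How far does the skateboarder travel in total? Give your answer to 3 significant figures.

99.3 m

Phase 1 (accelerating): v₀ = 0 m/s, a = 0.9 m/s².
v = v₀ + at = 0 + (0.9)(6) = 5.40 m/s
Δx = v₀t + ½at² = 0·6 + 0.5·0.9·6² = 16.2 m

Phase 2 (constant speed): v₀ = 5.40 m/s, a = 0 m/s².
v = v₀ + at = 5.40 + (0)(14) = 5.40 m/s
Δx = v₀t + ½at² = 5.40·14 + 0.5·0·14² = 75.6 m

Phase 3 (decelerating): v₀ = 5.40 m/s, a = -1.8 m/s².
v = v₀ + at → t = (1.5 − 5.40) / -1.8 = 2.17 s
v² = v₀² + 2aΔx → Δx = (1.5² − 5.40²)/(2·-1.8) = 7.48 m
Total distance = 16.2 + 75.6 + 7.48 = 99.3 m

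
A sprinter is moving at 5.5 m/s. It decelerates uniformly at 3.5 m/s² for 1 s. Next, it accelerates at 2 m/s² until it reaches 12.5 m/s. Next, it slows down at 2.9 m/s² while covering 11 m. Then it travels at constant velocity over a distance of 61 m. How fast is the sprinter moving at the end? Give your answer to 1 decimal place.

9.6 m/s

Phase 1 (decelerating): v₀ = 5.50 m/s, a = -3.5 m/s².
v = v₀ + at = 5.50 + (-3.5)(1) = 2.00 m/s
Δx = v₀t + ½at² = 5.50·1 + 0.5·-3.5·1² = 3.75 m

Phase 2 (accelerating): v₀ = 2.00 m/s, a = 2 m/s².
v = v₀ + at → t = (12.5 − 2.00) / 2 = 5.25 s
v² = v₀² + 2aΔx → Δx = (12.5² − 2.00²)/(2·2) = 38.1 m

Phase 3 (decelerating): v₀ = 12.5 m/s, a = -2.9 m/s².
v² = v₀² + 2aΔx = 12.5² + 2·-2.9·11 = 92.5 → v = 9.62 m/s
t = (v − v₀)/a = (9.62 − 12.5)/-2.9 = 0.995 s

Phase 4 (constant speed): v₀ = 9.62 m/s, a = 0 m/s².
Constant speed: t = d/v = 61/9.62 = 6.34 s
Final speed = 9.62 m/s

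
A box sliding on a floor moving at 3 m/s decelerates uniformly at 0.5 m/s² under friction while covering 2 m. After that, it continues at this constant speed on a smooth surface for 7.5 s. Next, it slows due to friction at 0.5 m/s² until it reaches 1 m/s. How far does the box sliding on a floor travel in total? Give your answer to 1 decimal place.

27.8 m

Phase 1 (decelerating): v₀ = 3.00 m/s, a = -0.5 m/s².
v² = v₀² + 2aΔx = 3.00² + 2·-0.5·2 = 7.00 → v = 2.65 m/s
t = (v − v₀)/a = (2.65 − 3.00)/-0.5 = 0.708 s

Phase 2 (constant speed): v₀ = 2.65 m/s, a = 0 m/s².
v = v₀ + at = 2.65 + (0)(7.5) = 2.65 m/s
Δx = v₀t + ½at² = 2.65·7.5 + 0.5·0·7.5² = 19.8 m

Phase 3 (decelerating): v₀ = 2.65 m/s, a = -0.5 m/s².
v = v₀ + at → t = (1 − 2.65) / -0.5 = 3.29 s
v² = v₀² + 2aΔx → Δx = (1² − 2.65²)/(2·-0.5) = 6.00 m
Total distance = 2.00 + 19.8 + 6.00 = 27.8 m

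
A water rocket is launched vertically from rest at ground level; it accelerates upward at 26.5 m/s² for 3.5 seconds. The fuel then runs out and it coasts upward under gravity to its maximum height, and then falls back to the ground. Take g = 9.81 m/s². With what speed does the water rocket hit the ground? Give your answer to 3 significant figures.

109 m/s

Phase 1 (powered ascent): v₀ = 0 m/s, a = 26.5 m/s².
v = v₀ + at = 0 + (26.5)(3.5) = 92.8 m/s
Δx = v₀t + ½at² = 0·3.5 + 0.5·26.5·3.5² = 162 m

Phase 2 (coasting upward): v₀ = 92.8 m/s, a = -9.81 m/s².
v = v₀ + at → t = (0 − 92.8) / -9.81 = 9.45 s
v² = v₀² + 2aΔx → Δx = (0² − 92.8²)/(2·-9.81) = 438 m

Phase 3 (free fall): v₀ = 0 m/s, a = -9.81 m/s².
Falls 601 m from rest: t = √(2·601/9.81) = 11.1 s; v = g·t = 109 m/s.
Impact speed = 109 m/s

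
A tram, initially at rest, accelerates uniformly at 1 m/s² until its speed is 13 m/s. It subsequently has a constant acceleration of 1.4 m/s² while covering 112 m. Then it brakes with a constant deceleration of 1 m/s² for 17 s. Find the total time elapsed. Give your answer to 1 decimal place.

36.4 s

Phase 1 (accelerating): v₀ = 0 m/s, a = 1 m/s².
v = v₀ + at → t = (13 − 0) / 1 = 13.0 s
v² = v₀² + 2aΔx → Δx = (13² − 0²)/(2·1) = 84.5 m

Phase 2 (accelerating): v₀ = 13.0 m/s, a = 1.4 m/s².
v² = v₀² + 2aΔx = 13.0² + 2·1.4·112 = 483 → v = 22.0 m/s
t = (v − v₀)/a = (22.0 − 13.0)/1.4 = 6.41 s

Phase 3 (decelerating): v₀ = 22.0 m/s, a = -1 m/s².
v = v₀ + at = 22.0 + (-1)(17) = 4.97 m/s
Δx = v₀t + ½at² = 22.0·17 + 0.5·-1·17² = 229 m
Total time = 13.0 + 6.41 + 17.0 = 36.4 s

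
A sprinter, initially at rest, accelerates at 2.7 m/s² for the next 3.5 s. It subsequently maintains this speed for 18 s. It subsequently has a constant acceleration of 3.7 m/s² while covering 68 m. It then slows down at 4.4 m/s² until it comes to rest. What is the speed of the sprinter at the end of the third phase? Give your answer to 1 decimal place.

Phase 1 (accelerating): v₀ = 0 m/s, a = 2.7 m/s².
v = v₀ + at = 0 + (2.7)(3.5) = 9.45 m/s
Δx = v₀t + ½at² = 0·3.5 + 0.5·2.7·3.5² = 16.5 m

Phase 2 (constant speed): v₀ = 9.45 m/s, a = 0 m/s².
v = v₀ + at = 9.45 + (0)(18) = 9.45 m/s
Δx = v₀t + ½at² = 9.45·18 + 0.5·0·18² = 170 m

Phase 3 (accelerating): v₀ = 9.45 m/s, a = 3.7 m/s².
v² = v₀² + 2aΔx = 9.45² + 2·3.7·68 = 593 → v = 24.3 m/s
t = (v − v₀)/a = (24.3 − 9.45)/3.7 = 4.02 s
Speed at end of phase 3 = 24.3 m/s

24.3 m/s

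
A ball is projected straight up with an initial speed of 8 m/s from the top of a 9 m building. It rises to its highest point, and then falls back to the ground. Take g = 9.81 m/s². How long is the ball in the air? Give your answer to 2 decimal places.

Phase 1 (rising): v₀ = 8.00 m/s, a = -9.81 m/s².
v = v₀ + at → t = (0 − 8.00) / -9.81 = 0.815 s
v² = v₀² + 2aΔx → Δx = (0² − 8.00²)/(2·-9.81) = 3.26 m

Phase 2 (falling): v₀ = 0 m/s, a = -9.81 m/s².
Falls 12.3 m from rest: t = √(2·12.3/9.81) = 1.58 s; v = g·t = 15.5 m/s.
Total time = 0.815 + 1.58 = 2.40 s

2.40 s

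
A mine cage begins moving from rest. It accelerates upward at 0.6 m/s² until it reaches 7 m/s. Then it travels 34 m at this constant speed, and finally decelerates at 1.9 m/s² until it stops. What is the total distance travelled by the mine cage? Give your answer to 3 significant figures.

Phase 1 (accelerating): v₀ = 0 m/s, a = 0.6 m/s².
v = v₀ + at → t = (7 − 0) / 0.6 = 11.7 s
v² = v₀² + 2aΔx → Δx = (7² − 0²)/(2·0.6) = 40.8 m

Phase 2 (constant speed): v₀ = 7.00 m/s, a = 0 m/s².
Constant speed: t = d/v = 34/7.00 = 4.86 s

Phase 3 (decelerating): v₀ = 7.00 m/s, a = -1.9 m/s².
v = v₀ + at → t = (0 − 7.00) / -1.9 = 3.68 s
v² = v₀² + 2aΔx → Δx = (0² − 7.00²)/(2·-1.9) = 12.9 m
Total distance = 40.8 + 34.0 + 12.9 = 87.7 m

87.7 m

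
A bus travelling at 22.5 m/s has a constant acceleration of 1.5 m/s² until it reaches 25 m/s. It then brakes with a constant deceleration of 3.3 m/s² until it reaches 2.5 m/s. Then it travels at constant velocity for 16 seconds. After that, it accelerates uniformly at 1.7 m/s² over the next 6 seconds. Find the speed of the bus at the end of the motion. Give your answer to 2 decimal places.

Phase 1 (accelerating): v₀ = 22.5 m/s, a = 1.5 m/s².
v = v₀ + at → t = (25 − 22.5) / 1.5 = 1.67 s
v² = v₀² + 2aΔx → Δx = (25² − 22.5²)/(2·1.5) = 39.6 m

Phase 2 (decelerating): v₀ = 25.0 m/s, a = -3.3 m/s².
v = v₀ + at → t = (2.5 − 25.0) / -3.3 = 6.82 s
v² = v₀² + 2aΔx → Δx = (2.5² − 25.0²)/(2·-3.3) = 93.8 m

Phase 3 (constant speed): v₀ = 2.50 m/s, a = 0 m/s².
v = v₀ + at = 2.50 + (0)(16) = 2.50 m/s
Δx = v₀t + ½at² = 2.50·16 + 0.5·0·16² = 40.0 m

Phase 4 (accelerating): v₀ = 2.50 m/s, a = 1.7 m/s².
v = v₀ + at = 2.50 + (1.7)(6) = 12.7 m/s
Δx = v₀t + ½at² = 2.50·6 + 0.5·1.7·6² = 45.6 m
Final speed = 12.7 m/s

12.70 m/s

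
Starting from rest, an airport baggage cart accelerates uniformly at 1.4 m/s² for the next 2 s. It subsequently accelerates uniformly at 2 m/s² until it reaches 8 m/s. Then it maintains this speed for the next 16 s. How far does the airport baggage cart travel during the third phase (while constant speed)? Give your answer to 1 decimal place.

Phase 1 (accelerating): v₀ = 0 m/s, a = 1.4 m/s².
v = v₀ + at = 0 + (1.4)(2) = 2.80 m/s
Δx = v₀t + ½at² = 0·2 + 0.5·1.4·2² = 2.80 m

Phase 2 (accelerating): v₀ = 2.80 m/s, a = 2 m/s².
v = v₀ + at → t = (8 − 2.80) / 2 = 2.60 s
v² = v₀² + 2aΔx → Δx = (8² − 2.80²)/(2·2) = 14.0 m

Phase 3 (constant speed): v₀ = 8.00 m/s, a = 0 m/s².
v = v₀ + at = 8.00 + (0)(16) = 8.00 m/s
Δx = v₀t + ½at² = 8.00·16 + 0.5·0·16² = 128 m
Distance in phase 3 = 128 m

128.0 m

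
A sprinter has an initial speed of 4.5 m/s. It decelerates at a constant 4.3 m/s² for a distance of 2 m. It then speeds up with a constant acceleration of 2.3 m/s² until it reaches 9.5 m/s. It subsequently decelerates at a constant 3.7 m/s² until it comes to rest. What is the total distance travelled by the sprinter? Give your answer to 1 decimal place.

Phase 1 (decelerating): v₀ = 4.50 m/s, a = -4.3 m/s².
v² = v₀² + 2aΔx = 4.50² + 2·-4.3·2 = 3.05 → v = 1.75 m/s
t = (v − v₀)/a = (1.75 − 4.50)/-4.3 = 0.640 s

Phase 2 (accelerating): v₀ = 1.75 m/s, a = 2.3 m/s².
v = v₀ + at → t = (9.5 − 1.75) / 2.3 = 3.37 s
v² = v₀² + 2aΔx → Δx = (9.5² − 1.75²)/(2·2.3) = 19.0 m

Phase 3 (decelerating): v₀ = 9.50 m/s, a = -3.7 m/s².
v = v₀ + at → t = (0 − 9.50) / -3.7 = 2.57 s
v² = v₀² + 2aΔx → Δx = (0² − 9.50²)/(2·-3.7) = 12.2 m
Total distance = 2.00 + 19.0 + 12.2 = 33.2 m

33.2 m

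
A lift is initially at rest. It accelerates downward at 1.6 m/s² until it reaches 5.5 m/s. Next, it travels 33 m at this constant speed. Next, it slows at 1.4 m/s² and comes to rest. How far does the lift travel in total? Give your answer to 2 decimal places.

Phase 1 (accelerating): v₀ = 0 m/s, a = 1.6 m/s².
v = v₀ + at → t = (5.5 − 0) / 1.6 = 3.44 s
v² = v₀² + 2aΔx → Δx = (5.5² − 0²)/(2·1.6) = 9.45 m

Phase 2 (constant speed): v₀ = 5.50 m/s, a = 0 m/s².
Constant speed: t = d/v = 33/5.50 = 6.00 s

Phase 3 (decelerating): v₀ = 5.50 m/s, a = -1.4 m/s².
v = v₀ + at → t = (0 − 5.50) / -1.4 = 3.93 s
v² = v₀² + 2aΔx → Δx = (0² − 5.50²)/(2·-1.4) = 10.8 m
Total distance = 9.45 + 33.0 + 10.8 = 53.3 m

53.26 m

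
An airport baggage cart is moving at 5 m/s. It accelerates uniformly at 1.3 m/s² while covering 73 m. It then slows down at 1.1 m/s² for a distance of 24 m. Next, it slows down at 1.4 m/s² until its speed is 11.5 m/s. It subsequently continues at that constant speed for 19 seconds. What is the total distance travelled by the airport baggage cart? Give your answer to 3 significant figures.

326 m

Phase 1 (accelerating): v₀ = 5.00 m/s, a = 1.3 m/s².
v² = v₀² + 2aΔx = 5.00² + 2·1.3·73 = 215 → v = 14.7 m/s
t = (v − v₀)/a = (14.7 − 5.00)/1.3 = 7.43 s

Phase 2 (decelerating): v₀ = 14.7 m/s, a = -1.1 m/s².
v² = v₀² + 2aΔx = 14.7² + 2·-1.1·24 = 162 → v = 12.7 m/s
t = (v − v₀)/a = (12.7 − 14.7)/-1.1 = 1.75 s

Phase 3 (decelerating): v₀ = 12.7 m/s, a = -1.4 m/s².
v = v₀ + at → t = (11.5 − 12.7) / -1.4 = 0.877 s
v² = v₀² + 2aΔx → Δx = (11.5² − 12.7²)/(2·-1.4) = 10.6 m

Phase 4 (constant speed): v₀ = 11.5 m/s, a = 0 m/s².
v = v₀ + at = 11.5 + (0)(19) = 11.5 m/s
Δx = v₀t + ½at² = 11.5·19 + 0.5·0·19² = 218 m
Total distance = 73.0 + 24.0 + 10.6 + 218 = 326 m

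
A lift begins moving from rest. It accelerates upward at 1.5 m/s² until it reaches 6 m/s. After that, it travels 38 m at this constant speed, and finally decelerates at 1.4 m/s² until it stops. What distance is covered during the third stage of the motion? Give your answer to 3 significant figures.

Phase 1 (accelerating): v₀ = 0 m/s, a = 1.5 m/s².
v = v₀ + at → t = (6 − 0) / 1.5 = 4.00 s
v² = v₀² + 2aΔx → Δx = (6² − 0²)/(2·1.5) = 12.0 m

Phase 2 (constant speed): v₀ = 6.00 m/s, a = 0 m/s².
Constant speed: t = d/v = 38/6.00 = 6.33 s

Phase 3 (decelerating): v₀ = 6.00 m/s, a = -1.4 m/s².
v = v₀ + at → t = (0 − 6.00) / -1.4 = 4.29 s
v² = v₀² + 2aΔx → Δx = (0² − 6.00²)/(2·-1.4) = 12.9 m
Distance in phase 3 = 12.9 m

12.9 m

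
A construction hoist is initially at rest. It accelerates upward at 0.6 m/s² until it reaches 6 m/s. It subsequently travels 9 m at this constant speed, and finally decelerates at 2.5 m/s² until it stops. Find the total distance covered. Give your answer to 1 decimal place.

Phase 1 (accelerating): v₀ = 0 m/s, a = 0.6 m/s².
v = v₀ + at → t = (6 − 0) / 0.6 = 10.0 s
v² = v₀² + 2aΔx → Δx = (6² − 0²)/(2·0.6) = 30.0 m

Phase 2 (constant speed): v₀ = 6.00 m/s, a = 0 m/s².
Constant speed: t = d/v = 9/6.00 = 1.50 s

Phase 3 (decelerating): v₀ = 6.00 m/s, a = -2.5 m/s².
v = v₀ + at → t = (0 − 6.00) / -2.5 = 2.40 s
v² = v₀² + 2aΔx → Δx = (0² − 6.00²)/(2·-2.5) = 7.20 m
Total distance = 30.0 + 9.00 + 7.20 = 46.2 m

46.2 m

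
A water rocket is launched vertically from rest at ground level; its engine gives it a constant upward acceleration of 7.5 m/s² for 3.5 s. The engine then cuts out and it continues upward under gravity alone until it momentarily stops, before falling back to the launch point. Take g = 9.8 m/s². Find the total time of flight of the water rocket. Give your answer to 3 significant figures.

Phase 1 (powered ascent): v₀ = 0 m/s, a = 7.5 m/s².
v = v₀ + at = 0 + (7.5)(3.5) = 26.2 m/s
Δx = v₀t + ½at² = 0·3.5 + 0.5·7.5·3.5² = 45.9 m

Phase 2 (coasting upward): v₀ = 26.2 m/s, a = -9.8 m/s².
v = v₀ + at → t = (0 − 26.2) / -9.8 = 2.68 s
v² = v₀² + 2aΔx → Δx = (0² − 26.2²)/(2·-9.8) = 35.2 m

Phase 3 (free fall): v₀ = 0 m/s, a = -9.8 m/s².
Falls 81.1 m from rest: t = √(2·81.1/9.8) = 4.07 s; v = g·t = 39.9 m/s.
Total time = 3.50 + 2.68 + 4.07 = 10.2 s

10.2 s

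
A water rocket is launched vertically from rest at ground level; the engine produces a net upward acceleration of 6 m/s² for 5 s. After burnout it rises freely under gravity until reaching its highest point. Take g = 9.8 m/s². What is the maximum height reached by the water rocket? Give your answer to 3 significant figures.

Phase 1 (powered ascent): v₀ = 0 m/s, a = 6 m/s².
v = v₀ + at = 0 + (6)(5) = 30.0 m/s
Δx = v₀t + ½at² = 0·5 + 0.5·6·5² = 75.0 m

Phase 2 (coasting upward): v₀ = 30.0 m/s, a = -9.8 m/s².
v = v₀ + at → t = (0 − 30.0) / -9.8 = 3.06 s
v² = v₀² + 2aΔx → Δx = (0² − 30.0²)/(2·-9.8) = 45.9 m
Maximum height = 75.0 + 45.9 = 121 m

121 m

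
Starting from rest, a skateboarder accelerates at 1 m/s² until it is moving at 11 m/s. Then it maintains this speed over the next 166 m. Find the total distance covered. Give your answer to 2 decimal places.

Phase 1 (accelerating): v₀ = 0 m/s, a = 1 m/s².
v = v₀ + at → t = (11 − 0) / 1 = 11.0 s
v² = v₀² + 2aΔx → Δx = (11² − 0²)/(2·1) = 60.5 m

Phase 2 (constant speed): v₀ = 11.0 m/s, a = 0 m/s².
Constant speed: t = d/v = 166/11.0 = 15.1 s
Total distance = 60.5 + 166 = 226 m

226.50 m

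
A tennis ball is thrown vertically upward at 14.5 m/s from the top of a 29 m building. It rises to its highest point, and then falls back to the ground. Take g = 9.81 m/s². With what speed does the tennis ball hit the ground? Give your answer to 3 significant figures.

27.9 m/s

Phase 1 (rising): v₀ = 14.5 m/s, a = -9.81 m/s².
v = v₀ + at → t = (0 − 14.5) / -9.81 = 1.48 s
v² = v₀² + 2aΔx → Δx = (0² − 14.5²)/(2·-9.81) = 10.7 m

Phase 2 (falling): v₀ = 0 m/s, a = -9.81 m/s².
Falls 39.7 m from rest: t = √(2·39.7/9.81) = 2.85 s; v = g·t = 27.9 m/s.
Final speed = 27.9 m/s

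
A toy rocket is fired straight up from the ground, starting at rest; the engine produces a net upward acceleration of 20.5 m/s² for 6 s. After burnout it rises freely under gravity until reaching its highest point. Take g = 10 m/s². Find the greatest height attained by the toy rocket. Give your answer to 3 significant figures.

Phase 1 (powered ascent): v₀ = 0 m/s, a = 20.5 m/s².
v = v₀ + at = 0 + (20.5)(6) = 123 m/s
Δx = v₀t + ½at² = 0·6 + 0.5·20.5·6² = 369 m

Phase 2 (coasting upward): v₀ = 123 m/s, a = -10 m/s².
v = v₀ + at → t = (0 − 123) / -10 = 12.3 s
v² = v₀² + 2aΔx → Δx = (0² − 123²)/(2·-10) = 756 m
Maximum height = 369 + 756 = 1130 m

1130 m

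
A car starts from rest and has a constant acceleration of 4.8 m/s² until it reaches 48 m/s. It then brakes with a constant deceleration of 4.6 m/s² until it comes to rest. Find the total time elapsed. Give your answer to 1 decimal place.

20.4 s

Phase 1 (accelerating): v₀ = 0 m/s, a = 4.8 m/s².
v = v₀ + at → t = (48 − 0) / 4.8 = 10.0 s
v² = v₀² + 2aΔx → Δx = (48² − 0²)/(2·4.8) = 240 m

Phase 2 (decelerating): v₀ = 48.0 m/s, a = -4.6 m/s².
v = v₀ + at → t = (0 − 48.0) / -4.6 = 10.4 s
v² = v₀² + 2aΔx → Δx = (0² − 48.0²)/(2·-4.6) = 250 m
Total time = 10.0 + 10.4 = 20.4 s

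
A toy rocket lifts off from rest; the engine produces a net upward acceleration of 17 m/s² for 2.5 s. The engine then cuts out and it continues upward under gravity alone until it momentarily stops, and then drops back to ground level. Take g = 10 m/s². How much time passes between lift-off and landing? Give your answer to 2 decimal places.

12.11 s

Phase 1 (powered ascent): v₀ = 0 m/s, a = 17 m/s².
v = v₀ + at = 0 + (17)(2.5) = 42.5 m/s
Δx = v₀t + ½at² = 0·2.5 + 0.5·17·2.5² = 53.1 m

Phase 2 (coasting upward): v₀ = 42.5 m/s, a = -10 m/s².
v = v₀ + at → t = (0 − 42.5) / -10 = 4.25 s
v² = v₀² + 2aΔx → Δx = (0² − 42.5²)/(2·-10) = 90.3 m

Phase 3 (free fall): v₀ = 0 m/s, a = -10 m/s².
Falls 143 m from rest: t = √(2·143/10) = 5.36 s; v = g·t = 53.6 m/s.
Total time = 2.50 + 4.25 + 5.36 = 12.1 s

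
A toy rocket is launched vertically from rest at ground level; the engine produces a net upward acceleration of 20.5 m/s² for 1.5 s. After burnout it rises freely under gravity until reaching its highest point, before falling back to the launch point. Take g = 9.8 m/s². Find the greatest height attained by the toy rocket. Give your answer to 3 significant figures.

Phase 1 (powered ascent): v₀ = 0 m/s, a = 20.5 m/s².
v = v₀ + at = 0 + (20.5)(1.5) = 30.8 m/s
Δx = v₀t + ½at² = 0·1.5 + 0.5·20.5·1.5² = 23.1 m

Phase 2 (coasting upward): v₀ = 30.8 m/s, a = -9.8 m/s².
v = v₀ + at → t = (0 − 30.8) / -9.8 = 3.14 s
v² = v₀² + 2aΔx → Δx = (0² − 30.8²)/(2·-9.8) = 48.2 m
Maximum height = 23.1 + 48.2 = 71.3 m

71.3 m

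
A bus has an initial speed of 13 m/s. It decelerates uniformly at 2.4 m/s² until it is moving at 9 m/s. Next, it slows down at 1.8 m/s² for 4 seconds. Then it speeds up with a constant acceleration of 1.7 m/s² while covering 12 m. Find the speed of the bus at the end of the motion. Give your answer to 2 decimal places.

6.64 m/s

Phase 1 (decelerating): v₀ = 13.0 m/s, a = -2.4 m/s².
v = v₀ + at → t = (9 − 13.0) / -2.4 = 1.67 s
v² = v₀² + 2aΔx → Δx = (9² − 13.0²)/(2·-2.4) = 18.3 m

Phase 2 (decelerating): v₀ = 9.00 m/s, a = -1.8 m/s².
v = v₀ + at = 9.00 + (-1.8)(4) = 1.80 m/s
Δx = v₀t + ½at² = 9.00·4 + 0.5·-1.8·4² = 21.6 m

Phase 3 (accelerating): v₀ = 1.80 m/s, a = 1.7 m/s².
v² = v₀² + 2aΔx = 1.80² + 2·1.7·12 = 44.0 → v = 6.64 m/s
t = (v − v₀)/a = (6.64 − 1.80)/1.7 = 2.84 s
Final speed = 6.64 m/s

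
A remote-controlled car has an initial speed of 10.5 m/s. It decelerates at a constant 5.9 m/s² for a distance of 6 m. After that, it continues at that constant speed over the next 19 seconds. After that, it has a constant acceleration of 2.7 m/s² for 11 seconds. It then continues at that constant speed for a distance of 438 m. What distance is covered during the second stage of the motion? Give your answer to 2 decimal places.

119.34 m

Phase 1 (decelerating): v₀ = 10.5 m/s, a = -5.9 m/s².
v² = v₀² + 2aΔx = 10.5² + 2·-5.9·6 = 39.4 → v = 6.28 m/s
t = (v − v₀)/a = (6.28 − 10.5)/-5.9 = 0.715 s

Phase 2 (constant speed): v₀ = 6.28 m/s, a = 0 m/s².
v = v₀ + at = 6.28 + (0)(19) = 6.28 m/s
Δx = v₀t + ½at² = 6.28·19 + 0.5·0·19² = 119 m
Distance in phase 2 = 119 m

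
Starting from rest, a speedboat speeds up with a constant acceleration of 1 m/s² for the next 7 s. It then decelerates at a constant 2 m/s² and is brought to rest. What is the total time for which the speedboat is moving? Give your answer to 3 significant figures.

Phase 1 (accelerating): v₀ = 0 m/s, a = 1 m/s².
v = v₀ + at = 0 + (1)(7) = 7.00 m/s
Δx = v₀t + ½at² = 0·7 + 0.5·1·7² = 24.5 m

Phase 2 (decelerating): v₀ = 7.00 m/s, a = -2 m/s².
v = v₀ + at → t = (0 − 7.00) / -2 = 3.50 s
v² = v₀² + 2aΔx → Δx = (0² − 7.00²)/(2·-2) = 12.2 m
Total time = 7.00 + 3.50 = 10.5 s

10.5 s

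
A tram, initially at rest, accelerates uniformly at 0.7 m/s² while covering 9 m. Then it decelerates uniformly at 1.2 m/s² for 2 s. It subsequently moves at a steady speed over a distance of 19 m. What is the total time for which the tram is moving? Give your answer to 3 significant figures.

23.6 s

Phase 1 (accelerating): v₀ = 0 m/s, a = 0.7 m/s².
v² = v₀² + 2aΔx = 0² + 2·0.7·9 = 12.6 → v = 3.55 m/s
t = (v − v₀)/a = (3.55 − 0)/0.7 = 5.07 s

Phase 2 (decelerating): v₀ = 3.55 m/s, a = -1.2 m/s².
v = v₀ + at = 3.55 + (-1.2)(2) = 1.15 m/s
Δx = v₀t + ½at² = 3.55·2 + 0.5·-1.2·2² = 4.70 m

Phase 3 (constant speed): v₀ = 1.15 m/s, a = 0 m/s².
Constant speed: t = d/v = 19/1.15 = 16.5 s
Total time = 5.07 + 2.00 + 16.5 = 23.6 s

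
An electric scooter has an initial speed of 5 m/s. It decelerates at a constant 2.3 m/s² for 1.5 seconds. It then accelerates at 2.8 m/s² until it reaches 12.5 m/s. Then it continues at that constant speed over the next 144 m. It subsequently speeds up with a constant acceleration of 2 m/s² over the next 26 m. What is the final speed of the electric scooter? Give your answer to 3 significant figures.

Phase 1 (decelerating): v₀ = 5.00 m/s, a = -2.3 m/s².
v = v₀ + at = 5.00 + (-2.3)(1.5) = 1.55 m/s
Δx = v₀t + ½at² = 5.00·1.5 + 0.5·-2.3·1.5² = 4.91 m

Phase 2 (accelerating): v₀ = 1.55 m/s, a = 2.8 m/s².
v = v₀ + at → t = (12.5 − 1.55) / 2.8 = 3.91 s
v² = v₀² + 2aΔx → Δx = (12.5² − 1.55²)/(2·2.8) = 27.5 m

Phase 3 (constant speed): v₀ = 12.5 m/s, a = 0 m/s².
Constant speed: t = d/v = 144/12.5 = 11.5 s

Phase 4 (accelerating): v₀ = 12.5 m/s, a = 2 m/s².
v² = v₀² + 2aΔx = 12.5² + 2·2·26 = 260 → v = 16.1 m/s
t = (v − v₀)/a = (16.1 − 12.5)/2 = 1.82 s
Final speed = 16.1 m/s

16.1 m/s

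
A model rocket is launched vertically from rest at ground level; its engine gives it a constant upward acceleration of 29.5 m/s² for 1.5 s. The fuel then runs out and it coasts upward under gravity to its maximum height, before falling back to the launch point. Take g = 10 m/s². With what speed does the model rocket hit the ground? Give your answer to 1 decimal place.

Phase 1 (powered ascent): v₀ = 0 m/s, a = 29.5 m/s².
v = v₀ + at = 0 + (29.5)(1.5) = 44.2 m/s
Δx = v₀t + ½at² = 0·1.5 + 0.5·29.5·1.5² = 33.2 m

Phase 2 (coasting upward): v₀ = 44.2 m/s, a = -10 m/s².
v = v₀ + at → t = (0 − 44.2) / -10 = 4.42 s
v² = v₀² + 2aΔx → Δx = (0² − 44.2²)/(2·-10) = 97.9 m

Phase 3 (free fall): v₀ = 0 m/s, a = -10 m/s².
Falls 131 m from rest: t = √(2·131/10) = 5.12 s; v = g·t = 51.2 m/s.
Impact speed = 51.2 m/s

51.2 m/s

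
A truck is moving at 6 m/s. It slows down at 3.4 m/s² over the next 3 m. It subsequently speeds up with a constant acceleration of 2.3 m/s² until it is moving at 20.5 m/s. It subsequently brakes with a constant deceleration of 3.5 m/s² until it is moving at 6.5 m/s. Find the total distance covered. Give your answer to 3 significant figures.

145 m

Phase 1 (decelerating): v₀ = 6.00 m/s, a = -3.4 m/s².
v² = v₀² + 2aΔx = 6.00² + 2·-3.4·3 = 15.6 → v = 3.95 m/s
t = (v − v₀)/a = (3.95 − 6.00)/-3.4 = 0.603 s

Phase 2 (accelerating): v₀ = 3.95 m/s, a = 2.3 m/s².
v = v₀ + at → t = (20.5 − 3.95) / 2.3 = 7.20 s
v² = v₀² + 2aΔx → Δx = (20.5² − 3.95²)/(2·2.3) = 88.0 m

Phase 3 (decelerating): v₀ = 20.5 m/s, a = -3.5 m/s².
v = v₀ + at → t = (6.5 − 20.5) / -3.5 = 4.00 s
v² = v₀² + 2aΔx → Δx = (6.5² − 20.5²)/(2·-3.5) = 54.0 m
Total distance = 3.00 + 88.0 + 54.0 = 145 m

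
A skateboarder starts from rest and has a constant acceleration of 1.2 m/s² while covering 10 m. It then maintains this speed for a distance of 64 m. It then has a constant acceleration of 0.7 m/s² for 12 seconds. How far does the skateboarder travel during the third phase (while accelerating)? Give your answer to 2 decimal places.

Phase 1 (accelerating): v₀ = 0 m/s, a = 1.2 m/s².
v² = v₀² + 2aΔx = 0² + 2·1.2·10 = 24.0 → v = 4.90 m/s
t = (v − v₀)/a = (4.90 − 0)/1.2 = 4.08 s

Phase 2 (constant speed): v₀ = 4.90 m/s, a = 0 m/s².
Constant speed: t = d/v = 64/4.90 = 13.1 s

Phase 3 (accelerating): v₀ = 4.90 m/s, a = 0.7 m/s².
v = v₀ + at = 4.90 + (0.7)(12) = 13.3 m/s
Δx = v₀t + ½at² = 4.90·12 + 0.5·0.7·12² = 109 m
Distance in phase 3 = 109 m

109.19 m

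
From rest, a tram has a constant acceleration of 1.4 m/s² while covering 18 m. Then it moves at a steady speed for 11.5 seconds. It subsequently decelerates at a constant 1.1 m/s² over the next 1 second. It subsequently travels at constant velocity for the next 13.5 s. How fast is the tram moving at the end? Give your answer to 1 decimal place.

Phase 1 (accelerating): v₀ = 0 m/s, a = 1.4 m/s².
v² = v₀² + 2aΔx = 0² + 2·1.4·18 = 50.4 → v = 7.10 m/s
t = (v − v₀)/a = (7.10 − 0)/1.4 = 5.07 s

Phase 2 (constant speed): v₀ = 7.10 m/s, a = 0 m/s².
v = v₀ + at = 7.10 + (0)(11.5) = 7.10 m/s
Δx = v₀t + ½at² = 7.10·11.5 + 0.5·0·11.5² = 81.6 m

Phase 3 (decelerating): v₀ = 7.10 m/s, a = -1.1 m/s².
v = v₀ + at = 7.10 + (-1.1)(1) = 6.00 m/s
Δx = v₀t + ½at² = 7.10·1 + 0.5·-1.1·1² = 6.55 m

Phase 4 (constant speed): v₀ = 6.00 m/s, a = 0 m/s².
v = v₀ + at = 6.00 + (0)(13.5) = 6.00 m/s
Δx = v₀t + ½at² = 6.00·13.5 + 0.5·0·13.5² = 81.0 m
Final speed = 6.00 m/s

6.0 m/s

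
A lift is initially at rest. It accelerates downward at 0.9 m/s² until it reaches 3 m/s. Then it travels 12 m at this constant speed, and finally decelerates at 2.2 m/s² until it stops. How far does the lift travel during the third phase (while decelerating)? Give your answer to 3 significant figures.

Phase 1 (accelerating): v₀ = 0 m/s, a = 0.9 m/s².
v = v₀ + at → t = (3 − 0) / 0.9 = 3.33 s
v² = v₀² + 2aΔx → Δx = (3² − 0²)/(2·0.9) = 5.00 m

Phase 2 (constant speed): v₀ = 3.00 m/s, a = 0 m/s².
Constant speed: t = d/v = 12/3.00 = 4.00 s

Phase 3 (decelerating): v₀ = 3.00 m/s, a = -2.2 m/s².
v = v₀ + at → t = (0 − 3.00) / -2.2 = 1.36 s
v² = v₀² + 2aΔx → Δx = (0² − 3.00²)/(2·-2.2) = 2.05 m
Distance in phase 3 = 2.05 m

2.05 m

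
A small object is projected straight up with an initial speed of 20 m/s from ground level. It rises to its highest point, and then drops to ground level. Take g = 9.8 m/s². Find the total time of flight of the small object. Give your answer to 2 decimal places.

Phase 1 (rising): v₀ = 20.0 m/s, a = -9.8 m/s².
v = v₀ + at → t = (0 − 20.0) / -9.8 = 2.04 s
v² = v₀² + 2aΔx → Δx = (0² − 20.0²)/(2·-9.8) = 20.4 m

Phase 2 (falling): v₀ = 0 m/s, a = -9.8 m/s².
Falls 20.4 m from rest: t = √(2·20.4/9.8) = 2.04 s; v = g·t = 20.0 m/s.
Total time = 2.04 + 2.04 = 4.08 s

4.08 s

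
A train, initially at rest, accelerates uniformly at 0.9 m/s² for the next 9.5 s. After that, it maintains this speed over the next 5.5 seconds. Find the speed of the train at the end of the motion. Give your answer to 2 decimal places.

8.55 m/s

Phase 1 (accelerating): v₀ = 0 m/s, a = 0.9 m/s².
v = v₀ + at = 0 + (0.9)(9.5) = 8.55 m/s
Δx = v₀t + ½at² = 0·9.5 + 0.5·0.9·9.5² = 40.6 m

Phase 2 (constant speed): v₀ = 8.55 m/s, a = 0 m/s².
v = v₀ + at = 8.55 + (0)(5.5) = 8.55 m/s
Δx = v₀t + ½at² = 8.55·5.5 + 0.5·0·5.5² = 47.0 m
Final speed = 8.55 m/s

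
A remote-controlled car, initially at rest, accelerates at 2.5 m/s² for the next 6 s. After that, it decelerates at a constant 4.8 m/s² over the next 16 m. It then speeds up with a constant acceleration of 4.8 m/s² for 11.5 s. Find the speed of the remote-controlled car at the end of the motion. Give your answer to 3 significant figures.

63.6 m/s

Phase 1 (accelerating): v₀ = 0 m/s, a = 2.5 m/s².
v = v₀ + at = 0 + (2.5)(6) = 15.0 m/s
Δx = v₀t + ½at² = 0·6 + 0.5·2.5·6² = 45.0 m

Phase 2 (decelerating): v₀ = 15.0 m/s, a = -4.8 m/s².
v² = v₀² + 2aΔx = 15.0² + 2·-4.8·16 = 71.4 → v = 8.45 m/s
t = (v − v₀)/a = (8.45 − 15.0)/-4.8 = 1.36 s

Phase 3 (accelerating): v₀ = 8.45 m/s, a = 4.8 m/s².
v = v₀ + at = 8.45 + (4.8)(11.5) = 63.6 m/s
Δx = v₀t + ½at² = 8.45·11.5 + 0.5·4.8·11.5² = 415 m
Final speed = 63.6 m/s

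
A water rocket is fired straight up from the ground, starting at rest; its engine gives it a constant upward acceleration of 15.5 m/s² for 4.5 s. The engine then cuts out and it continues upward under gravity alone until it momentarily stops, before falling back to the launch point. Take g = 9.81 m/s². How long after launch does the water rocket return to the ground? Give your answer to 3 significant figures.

Phase 1 (powered ascent): v₀ = 0 m/s, a = 15.5 m/s².
v = v₀ + at = 0 + (15.5)(4.5) = 69.8 m/s
Δx = v₀t + ½at² = 0·4.5 + 0.5·15.5·4.5² = 157 m

Phase 2 (coasting upward): v₀ = 69.8 m/s, a = -9.81 m/s².
v = v₀ + at → t = (0 − 69.8) / -9.81 = 7.11 s
v² = v₀² + 2aΔx → Δx = (0² − 69.8²)/(2·-9.81) = 248 m

Phase 3 (free fall): v₀ = 0 m/s, a = -9.81 m/s².
Falls 405 m from rest: t = √(2·405/9.81) = 9.09 s; v = g·t = 89.1 m/s.
Total time = 4.50 + 7.11 + 9.09 = 20.7 s

20.7 s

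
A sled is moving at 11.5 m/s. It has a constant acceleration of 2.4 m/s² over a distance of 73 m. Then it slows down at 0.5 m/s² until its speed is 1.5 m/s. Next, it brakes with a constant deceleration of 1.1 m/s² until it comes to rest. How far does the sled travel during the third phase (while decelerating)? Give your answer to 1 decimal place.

1.0 m

Phase 1 (accelerating): v₀ = 11.5 m/s, a = 2.4 m/s².
v² = v₀² + 2aΔx = 11.5² + 2·2.4·73 = 483 → v = 22.0 m/s
t = (v − v₀)/a = (22.0 − 11.5)/2.4 = 4.36 s

Phase 2 (decelerating): v₀ = 22.0 m/s, a = -0.5 m/s².
v = v₀ + at → t = (1.5 − 22.0) / -0.5 = 40.9 s
v² = v₀² + 2aΔx → Δx = (1.5² − 22.0²)/(2·-0.5) = 480 m

Phase 3 (decelerating): v₀ = 1.50 m/s, a = -1.1 m/s².
v = v₀ + at → t = (0 − 1.50) / -1.1 = 1.36 s
v² = v₀² + 2aΔx → Δx = (0² − 1.50²)/(2·-1.1) = 1.02 m
Distance in phase 3 = 1.02 m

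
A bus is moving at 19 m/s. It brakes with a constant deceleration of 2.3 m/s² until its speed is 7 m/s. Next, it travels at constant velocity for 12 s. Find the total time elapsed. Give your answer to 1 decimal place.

17.2 s

Phase 1 (decelerating): v₀ = 19.0 m/s, a = -2.3 m/s².
v = v₀ + at → t = (7 − 19.0) / -2.3 = 5.22 s
v² = v₀² + 2aΔx → Δx = (7² − 19.0²)/(2·-2.3) = 67.8 m

Phase 2 (constant speed): v₀ = 7.00 m/s, a = 0 m/s².
v = v₀ + at = 7.00 + (0)(12) = 7.00 m/s
Δx = v₀t + ½at² = 7.00·12 + 0.5·0·12² = 84.0 m
Total time = 5.22 + 12.0 = 17.2 s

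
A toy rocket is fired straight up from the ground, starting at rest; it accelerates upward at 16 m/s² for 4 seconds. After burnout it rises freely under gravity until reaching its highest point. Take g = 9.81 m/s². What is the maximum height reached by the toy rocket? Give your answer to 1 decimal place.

336.8 m

Phase 1 (powered ascent): v₀ = 0 m/s, a = 16 m/s².
v = v₀ + at = 0 + (16)(4) = 64.0 m/s
Δx = v₀t + ½at² = 0·4 + 0.5·16·4² = 128 m

Phase 2 (coasting upward): v₀ = 64.0 m/s, a = -9.81 m/s².
v = v₀ + at → t = (0 − 64.0) / -9.81 = 6.52 s
v² = v₀² + 2aΔx → Δx = (0² − 64.0²)/(2·-9.81) = 209 m
Maximum height = 128 + 209 = 337 m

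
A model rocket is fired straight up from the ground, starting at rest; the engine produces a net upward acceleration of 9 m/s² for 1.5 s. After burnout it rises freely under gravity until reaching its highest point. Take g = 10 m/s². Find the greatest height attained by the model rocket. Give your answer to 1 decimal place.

19.2 m

Phase 1 (powered ascent): v₀ = 0 m/s, a = 9 m/s².
v = v₀ + at = 0 + (9)(1.5) = 13.5 m/s
Δx = v₀t + ½at² = 0·1.5 + 0.5·9·1.5² = 10.1 m

Phase 2 (coasting upward): v₀ = 13.5 m/s, a = -10 m/s².
v = v₀ + at → t = (0 − 13.5) / -10 = 1.35 s
v² = v₀² + 2aΔx → Δx = (0² − 13.5²)/(2·-10) = 9.11 m
Maximum height = 10.1 + 9.11 = 19.2 m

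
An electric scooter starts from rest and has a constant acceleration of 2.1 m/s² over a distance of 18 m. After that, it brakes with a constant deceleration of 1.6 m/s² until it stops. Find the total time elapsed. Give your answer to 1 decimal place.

Phase 1 (accelerating): v₀ = 0 m/s, a = 2.1 m/s².
v² = v₀² + 2aΔx = 0² + 2·2.1·18 = 75.6 → v = 8.69 m/s
t = (v − v₀)/a = (8.69 − 0)/2.1 = 4.14 s

Phase 2 (decelerating): v₀ = 8.69 m/s, a = -1.6 m/s².
v = v₀ + at → t = (0 − 8.69) / -1.6 = 5.43 s
v² = v₀² + 2aΔx → Δx = (0² − 8.69²)/(2·-1.6) = 23.6 m
Total time = 4.14 + 5.43 = 9.57 s

9.6 s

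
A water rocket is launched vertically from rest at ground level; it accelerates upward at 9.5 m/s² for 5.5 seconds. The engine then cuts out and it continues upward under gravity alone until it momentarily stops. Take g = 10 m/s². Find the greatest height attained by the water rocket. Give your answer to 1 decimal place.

280.2 m

Phase 1 (powered ascent): v₀ = 0 m/s, a = 9.5 m/s².
v = v₀ + at = 0 + (9.5)(5.5) = 52.2 m/s
Δx = v₀t + ½at² = 0·5.5 + 0.5·9.5·5.5² = 144 m

Phase 2 (coasting upward): v₀ = 52.2 m/s, a = -10 m/s².
v = v₀ + at → t = (0 − 52.2) / -10 = 5.22 s
v² = v₀² + 2aΔx → Δx = (0² − 52.2²)/(2·-10) = 137 m
Maximum height = 144 + 137 = 280 m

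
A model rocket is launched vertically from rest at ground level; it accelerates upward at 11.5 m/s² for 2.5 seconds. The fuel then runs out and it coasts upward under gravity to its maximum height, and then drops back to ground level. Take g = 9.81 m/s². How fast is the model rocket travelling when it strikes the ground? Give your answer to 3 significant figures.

39.1 m/s

Phase 1 (powered ascent): v₀ = 0 m/s, a = 11.5 m/s².
v = v₀ + at = 0 + (11.5)(2.5) = 28.8 m/s
Δx = v₀t + ½at² = 0·2.5 + 0.5·11.5·2.5² = 35.9 m

Phase 2 (coasting upward): v₀ = 28.8 m/s, a = -9.81 m/s².
v = v₀ + at → t = (0 − 28.8) / -9.81 = 2.93 s
v² = v₀² + 2aΔx → Δx = (0² − 28.8²)/(2·-9.81) = 42.1 m

Phase 3 (free fall): v₀ = 0 m/s, a = -9.81 m/s².
Falls 78.1 m from rest: t = √(2·78.1/9.81) = 3.99 s; v = g·t = 39.1 m/s.
Impact speed = 39.1 m/s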